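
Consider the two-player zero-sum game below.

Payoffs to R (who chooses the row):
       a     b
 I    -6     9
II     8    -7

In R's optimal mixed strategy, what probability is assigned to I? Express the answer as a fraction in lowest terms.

1/2

Row minima are -6 and -7, so R's maximin is -6; column maxima are 8 and 9, so C's minimax is 8. These differ, so the equilibrium is in mixed strategies.
Let R play I with probability p. C is indifferent when −6p + 8(1−p) = 9p − 7(1−p), giving p = 1/2.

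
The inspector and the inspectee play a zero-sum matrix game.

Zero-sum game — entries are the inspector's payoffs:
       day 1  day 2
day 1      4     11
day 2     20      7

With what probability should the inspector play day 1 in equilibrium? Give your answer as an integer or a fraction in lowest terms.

Row minima are 4 and 7, so the inspector's maximin is 7; column maxima are 20 and 11, so the inspectee's minimax is 11. These differ, so the equilibrium is in mixed strategies.
Let the inspector play day 1 with probability p. The inspectee is indifferent when 4p + 20(1−p) = 11p + 7(1−p), giving p = 13/20.

13/20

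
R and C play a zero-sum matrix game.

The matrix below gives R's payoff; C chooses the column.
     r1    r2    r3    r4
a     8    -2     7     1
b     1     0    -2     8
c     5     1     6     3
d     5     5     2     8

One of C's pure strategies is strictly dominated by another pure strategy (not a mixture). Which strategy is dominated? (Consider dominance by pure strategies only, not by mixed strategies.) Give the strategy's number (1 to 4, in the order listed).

C prefers columns that give R less. Compare r4 with r2: -2 < 1, 0 < 8, 1 < 3, 5 < 8.
So r2 strictly dominates r4 for C; r4 is strictly dominated.

4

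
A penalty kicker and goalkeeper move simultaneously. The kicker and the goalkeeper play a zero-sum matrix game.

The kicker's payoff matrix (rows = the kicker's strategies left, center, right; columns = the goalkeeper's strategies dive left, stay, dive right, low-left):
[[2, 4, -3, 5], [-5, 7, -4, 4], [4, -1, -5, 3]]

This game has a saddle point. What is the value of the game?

Row minima: -3, -5, -5 → the kicker's maximin is -3.
Column maxima: 4, 7, -3, 5 → the goalkeeper's minimax is -3.
They coincide at (left, dive right), so the value is -3.

-3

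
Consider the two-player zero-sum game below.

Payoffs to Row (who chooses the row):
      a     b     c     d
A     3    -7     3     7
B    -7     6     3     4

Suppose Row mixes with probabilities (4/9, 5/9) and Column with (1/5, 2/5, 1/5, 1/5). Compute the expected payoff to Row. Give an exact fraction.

Against (1/5, 2/5, 1/5, 1/5), each row's expected payoff is A: -1/5; B: 12/5.
Taking the (4/9, 5/9)-weighted average: (4/9)·(-1/5) + (5/9)·(12/5) = 56/45.

56/45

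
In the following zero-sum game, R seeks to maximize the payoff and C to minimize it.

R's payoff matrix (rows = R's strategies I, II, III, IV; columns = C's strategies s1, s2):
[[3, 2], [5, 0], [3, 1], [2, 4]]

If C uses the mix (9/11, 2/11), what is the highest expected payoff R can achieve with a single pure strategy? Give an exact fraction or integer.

I: (3)·(9/11) + (2)·(2/11) = 31/11.
II: (5)·(9/11) + (0)·(2/11) = 45/11.
III: (3)·(9/11) + (1)·(2/11) = 29/11.
IV: (2)·(9/11) + (4)·(2/11) = 26/11.
The best pure response is II with expected payoff 45/11.

45/11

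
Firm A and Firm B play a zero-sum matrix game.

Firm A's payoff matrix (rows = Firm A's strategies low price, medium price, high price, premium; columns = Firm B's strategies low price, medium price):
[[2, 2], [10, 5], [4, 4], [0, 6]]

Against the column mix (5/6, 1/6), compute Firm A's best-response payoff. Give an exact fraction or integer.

55/6

low price: (2)·(5/6) + (2)·(1/6) = 2.
medium price: (10)·(5/6) + (5)·(1/6) = 55/6.
high price: (4)·(5/6) + (4)·(1/6) = 4.
premium: (0)·(5/6) + (6)·(1/6) = 1.
The best pure response is medium price with expected payoff 55/6.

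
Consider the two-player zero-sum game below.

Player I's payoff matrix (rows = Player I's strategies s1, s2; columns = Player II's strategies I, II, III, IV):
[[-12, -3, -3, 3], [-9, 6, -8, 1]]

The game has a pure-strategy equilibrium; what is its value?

Row minima: -12, -9 → Player I's maximin is -9.
Column maxima: -9, 6, -3, 3 → Player II's minimax is -9.
They coincide at (s2, I), so the value is -9.

-9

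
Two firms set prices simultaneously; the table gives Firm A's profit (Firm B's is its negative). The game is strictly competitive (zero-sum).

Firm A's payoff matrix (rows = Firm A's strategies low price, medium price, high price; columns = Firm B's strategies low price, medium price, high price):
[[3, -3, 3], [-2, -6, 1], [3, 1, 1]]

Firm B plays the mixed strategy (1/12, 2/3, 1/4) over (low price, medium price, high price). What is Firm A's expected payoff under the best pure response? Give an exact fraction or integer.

7/6

low price: (3)·(1/12) + (-3)·(2/3) + (3)·(1/4) = -1.
medium price: (-2)·(1/12) + (-6)·(2/3) + (1)·(1/4) = -47/12.
high price: (3)·(1/12) + (1)·(2/3) + (1)·(1/4) = 7/6.
The best pure response is high price with expected payoff 7/6.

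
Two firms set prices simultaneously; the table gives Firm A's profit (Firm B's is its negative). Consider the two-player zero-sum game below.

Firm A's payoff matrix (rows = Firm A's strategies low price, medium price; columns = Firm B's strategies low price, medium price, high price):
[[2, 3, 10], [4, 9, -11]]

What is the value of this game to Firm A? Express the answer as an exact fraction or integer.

62/23

Column medium price is strictly dominated by low price for Firm B (it gives Firm A more in every row).
The remaining 2×2 game on (low price, medium price) × (low price, high price) has no saddle point. Let Firm A play low price with probability p; indifference gives 2p + 4(1−p) = 10p − 11(1−p), so p = 15/23.
Similarly Firm B's optimal q on low price is 21/23, and the value is 2·(21/23) + (10)·(2/23) = 62/23.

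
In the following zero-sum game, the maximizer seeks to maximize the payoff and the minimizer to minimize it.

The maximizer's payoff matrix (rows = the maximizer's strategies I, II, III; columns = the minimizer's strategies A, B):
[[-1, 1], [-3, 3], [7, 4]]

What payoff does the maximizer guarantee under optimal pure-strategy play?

Row minima: -1, -3, 4 → the maximizer's maximin is 4.
Column maxima: 7, 4 → the minimizer's minimax is 4.
They coincide at (III, B), so the value is 4.

4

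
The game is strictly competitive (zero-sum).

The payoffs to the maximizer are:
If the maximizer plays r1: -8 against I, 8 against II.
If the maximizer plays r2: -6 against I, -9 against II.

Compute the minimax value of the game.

-120/19

Row minima are -8 and -9, so the maximizer's maximin is -8; column maxima are -6 and 8, so the minimizer's minimax is -6. These differ, so the equilibrium is in mixed strategies.
Let the maximizer play r1 with probability p. The minimizer is indifferent when −8p − 6(1−p) = 8p − 9(1−p), giving p = 3/19.
Let the minimizer play I with probability q. The maximizer is indifferent when −8q + 8(1−q) = −6q − 9(1−q), giving q = 17/19.
The value is -8·(17/19) + (8)·(2/19) = -120/19.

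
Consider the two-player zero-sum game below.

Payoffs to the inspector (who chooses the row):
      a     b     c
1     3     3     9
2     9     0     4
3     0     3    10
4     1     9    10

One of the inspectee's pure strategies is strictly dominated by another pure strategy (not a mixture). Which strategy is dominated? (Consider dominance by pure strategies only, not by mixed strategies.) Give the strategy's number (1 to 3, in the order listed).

The inspectee prefers columns that give the inspector less. Compare c with b: 3 < 9, 0 < 4, 3 < 10, 9 < 10.
So b strictly dominates c for the inspectee; c is strictly dominated.

3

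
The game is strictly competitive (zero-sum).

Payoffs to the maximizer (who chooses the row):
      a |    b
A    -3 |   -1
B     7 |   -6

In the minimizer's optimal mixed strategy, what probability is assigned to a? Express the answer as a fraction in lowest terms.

Row minima are -3 and -6, so the maximizer's maximin is -3; column maxima are 7 and -1, so the minimizer's minimax is -1. These differ, so the equilibrium is in mixed strategies.
Let the minimizer play a with probability q. The maximizer is indifferent when −3q − (1−q) = 7q − 6(1−q), giving q = 1/3.

1/3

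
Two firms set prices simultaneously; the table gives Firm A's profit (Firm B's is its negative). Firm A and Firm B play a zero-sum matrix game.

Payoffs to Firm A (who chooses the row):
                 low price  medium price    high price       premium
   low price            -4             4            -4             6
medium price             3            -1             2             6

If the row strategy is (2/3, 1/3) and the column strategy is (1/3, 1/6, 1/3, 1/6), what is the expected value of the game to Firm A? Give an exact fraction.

1/6

Against (1/3, 1/6, 1/3, 1/6), each row's expected payoff is low price: -1; medium price: 5/2.
Taking the (2/3, 1/3)-weighted average: (2/3)·(-1) + (1/3)·(5/2) = 1/6.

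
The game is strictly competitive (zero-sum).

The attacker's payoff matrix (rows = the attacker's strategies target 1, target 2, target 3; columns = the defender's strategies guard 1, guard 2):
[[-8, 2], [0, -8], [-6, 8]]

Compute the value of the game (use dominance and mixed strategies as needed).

-24/11

Row target 1 is strictly dominated by row target 3, so the attacker never plays it.
The remaining 2×2 game on (target 2, target 3) × (guard 1, guard 2) has no saddle point. Let the attacker play target 2 with probability p; indifference gives −6(1−p) = −8p + 8(1−p), so p = 7/11.
Similarly the defender's optimal q on guard 1 is 8/11, and the value is 0·(8/11) + (-8)·(3/11) = -24/11.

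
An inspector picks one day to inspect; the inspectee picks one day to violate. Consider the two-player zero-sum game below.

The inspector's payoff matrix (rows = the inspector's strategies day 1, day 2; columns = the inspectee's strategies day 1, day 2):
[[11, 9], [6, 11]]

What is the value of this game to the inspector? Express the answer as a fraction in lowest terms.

Row minima are 9 and 6, so the inspector's maximin is 9; column maxima are 11 and 11, so the inspectee's minimax is 11. These differ, so the equilibrium is in mixed strategies.
Let the inspector play day 1 with probability p. The inspectee is indifferent when 11p + 6(1−p) = 9p + 11(1−p), giving p = 5/7.
Let the inspectee play day 1 with probability q. The inspector is indifferent when 11q + 9(1−q) = 6q + 11(1−q), giving q = 2/7.
The value is 11·(2/7) + (9)·(5/7) = 67/7.

67/7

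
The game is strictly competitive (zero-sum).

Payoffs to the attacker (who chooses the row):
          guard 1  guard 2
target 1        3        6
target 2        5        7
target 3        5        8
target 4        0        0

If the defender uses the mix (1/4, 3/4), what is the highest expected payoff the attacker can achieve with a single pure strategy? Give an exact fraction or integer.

target 1: (3)·(1/4) + (6)·(3/4) = 21/4.
target 2: (5)·(1/4) + (7)·(3/4) = 13/2.
target 3: (5)·(1/4) + (8)·(3/4) = 29/4.
target 4: (0)·(1/4) + (0)·(3/4) = 0.
The best pure response is target 3 with expected payoff 29/4.

29/4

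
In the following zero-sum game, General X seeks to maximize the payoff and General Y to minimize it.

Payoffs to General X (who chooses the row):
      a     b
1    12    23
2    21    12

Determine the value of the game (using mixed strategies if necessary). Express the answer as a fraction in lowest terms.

339/20

Row minima are 12 and 12, so General X's maximin is 12; column maxima are 21 and 23, so General Y's minimax is 21. These differ, so the equilibrium is in mixed strategies.
Let General X play 1 with probability p. General Y is indifferent when 12p + 21(1−p) = 23p + 12(1−p), giving p = 9/20.
Let General Y play a with probability q. General X is indifferent when 12q + 23(1−q) = 21q + 12(1−q), giving q = 11/20.
The value is 12·(11/20) + (23)·(9/20) = 339/20.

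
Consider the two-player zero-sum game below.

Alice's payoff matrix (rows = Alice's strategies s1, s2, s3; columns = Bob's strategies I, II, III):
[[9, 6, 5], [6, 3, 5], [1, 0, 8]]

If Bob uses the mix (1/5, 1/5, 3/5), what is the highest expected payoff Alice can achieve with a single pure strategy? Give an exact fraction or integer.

6

s1: (9)·(1/5) + (6)·(1/5) + (5)·(3/5) = 6.
s2: (6)·(1/5) + (3)·(1/5) + (5)·(3/5) = 24/5.
s3: (1)·(1/5) + (0)·(1/5) + (8)·(3/5) = 5.
The best pure response is s1 with expected payoff 6.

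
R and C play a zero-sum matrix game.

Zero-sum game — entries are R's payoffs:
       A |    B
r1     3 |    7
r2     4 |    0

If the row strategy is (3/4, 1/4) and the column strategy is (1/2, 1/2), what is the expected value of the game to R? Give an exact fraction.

Against (1/2, 1/2), each row's expected payoff is r1: 5; r2: 2.
Taking the (3/4, 1/4)-weighted average: (3/4)·(5) + (1/4)·(2) = 17/4.

17/4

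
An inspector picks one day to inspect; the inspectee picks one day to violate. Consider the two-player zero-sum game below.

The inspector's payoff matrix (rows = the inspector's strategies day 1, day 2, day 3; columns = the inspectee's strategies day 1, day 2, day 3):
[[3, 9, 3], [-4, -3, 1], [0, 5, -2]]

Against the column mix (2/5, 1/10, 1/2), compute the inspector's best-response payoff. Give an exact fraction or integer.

day 1: (3)·(2/5) + (9)·(1/10) + (3)·(1/2) = 18/5.
day 2: (-4)·(2/5) + (-3)·(1/10) + (1)·(1/2) = -7/5.
day 3: (0)·(2/5) + (5)·(1/10) + (-2)·(1/2) = -1/2.
The best pure response is day 1 with expected payoff 18/5.

18/5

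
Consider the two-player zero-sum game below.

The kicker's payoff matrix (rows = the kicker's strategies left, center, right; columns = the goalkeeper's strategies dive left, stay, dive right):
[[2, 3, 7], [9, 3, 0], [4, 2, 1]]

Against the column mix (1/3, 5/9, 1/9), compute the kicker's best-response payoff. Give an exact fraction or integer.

left: (2)·(1/3) + (3)·(5/9) + (7)·(1/9) = 28/9.
center: (9)·(1/3) + (3)·(5/9) + (0)·(1/9) = 14/3.
right: (4)·(1/3) + (2)·(5/9) + (1)·(1/9) = 23/9.
The best pure response is center with expected payoff 14/3.

14/3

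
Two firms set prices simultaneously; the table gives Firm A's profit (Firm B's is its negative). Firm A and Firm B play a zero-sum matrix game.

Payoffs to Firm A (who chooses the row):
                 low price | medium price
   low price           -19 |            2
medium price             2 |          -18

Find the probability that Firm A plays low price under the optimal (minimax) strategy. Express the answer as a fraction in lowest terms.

Row minima are -19 and -18, so Firm A's maximin is -18; column maxima are 2 and 2, so Firm B's minimax is 2. These differ, so the equilibrium is in mixed strategies.
Let Firm A play low price with probability p. Firm B is indifferent when −19p + 2(1−p) = 2p − 18(1−p), giving p = 20/41.

20/41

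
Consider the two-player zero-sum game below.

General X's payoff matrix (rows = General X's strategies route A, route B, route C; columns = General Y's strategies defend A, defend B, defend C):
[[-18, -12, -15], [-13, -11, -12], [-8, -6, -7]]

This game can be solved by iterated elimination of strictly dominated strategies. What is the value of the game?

-8

Column defend C is strictly dominated by defend A for General Y (-18<-15, -13<-12, -8<-7); eliminate defend C.
Row route B is strictly dominated by row route C (-8>-13, -6>-11); eliminate route B.
Row route A is strictly dominated by row route C (-8>-18, -6>-12); eliminate route A.
Column defend B is strictly dominated by defend A for General Y (-8<-6); eliminate defend B.
Only (route C, defend A) remains, with payoff -8.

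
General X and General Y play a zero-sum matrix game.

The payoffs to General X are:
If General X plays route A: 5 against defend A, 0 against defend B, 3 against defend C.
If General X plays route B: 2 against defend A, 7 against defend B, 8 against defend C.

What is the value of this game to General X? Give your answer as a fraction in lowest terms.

Column defend C is strictly dominated by defend B for General Y (it gives General X more in every row).
The remaining 2×2 game on (route A, route B) × (defend A, defend B) has no saddle point. Let General X play route A with probability p; indifference gives 5p + 2(1−p) = 7(1−p), so p = 1/2.
Similarly General Y's optimal q on defend A is 7/10, and the value is 5·(7/10) + (0)·(3/10) = 7/2.

7/2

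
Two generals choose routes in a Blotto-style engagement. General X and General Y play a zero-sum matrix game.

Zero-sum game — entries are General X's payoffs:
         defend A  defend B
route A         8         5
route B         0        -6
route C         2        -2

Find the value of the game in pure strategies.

5

Row minima: 5, -6, -2 → General X's maximin is 5.
Column maxima: 8, 5 → General Y's minimax is 5.
They coincide at (route A, defend B), so the value is 5.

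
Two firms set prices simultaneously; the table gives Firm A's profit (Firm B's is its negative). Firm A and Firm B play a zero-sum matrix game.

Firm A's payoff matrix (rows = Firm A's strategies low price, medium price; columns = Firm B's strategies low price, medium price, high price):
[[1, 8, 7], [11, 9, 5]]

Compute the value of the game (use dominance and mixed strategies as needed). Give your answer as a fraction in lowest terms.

6

Column medium price is strictly dominated by high price for Firm B (it gives Firm A more in every row).
The remaining 2×2 game on (low price, medium price) × (low price, high price) has no saddle point. Let Firm A play low price with probability p; indifference gives p + 11(1−p) = 7p + 5(1−p), so p = 1/2.
Similarly Firm B's optimal q on low price is 1/6, and the value is 1·(1/6) + (7)·(5/6) = 6.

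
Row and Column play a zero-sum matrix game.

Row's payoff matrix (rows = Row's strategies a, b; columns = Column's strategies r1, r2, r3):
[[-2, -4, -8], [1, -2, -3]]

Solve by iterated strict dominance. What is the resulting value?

-3

Column r1 is strictly dominated by r2 for Column (-4<-2, -2<1); eliminate r1.
Column r2 is strictly dominated by r3 for Column (-8<-4, -3<-2); eliminate r2.
Row a is strictly dominated by row b (-3>-8); eliminate a.
Only (b, r3) remains, with payoff -3.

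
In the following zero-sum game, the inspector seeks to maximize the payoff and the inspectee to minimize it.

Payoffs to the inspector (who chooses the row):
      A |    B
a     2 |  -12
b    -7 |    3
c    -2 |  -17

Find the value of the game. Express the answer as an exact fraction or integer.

Row c is strictly dominated by row a, so the inspector never plays it.
The remaining 2×2 game on (a, b) × (A, B) has no saddle point. Let the inspector play a with probability p; indifference gives 2p − 7(1−p) = −12p + 3(1−p), so p = 5/12.
Similarly the inspectee's optimal q on A is 5/8, and the value is 2·(5/8) + (-12)·(3/8) = -13/4.

-13/4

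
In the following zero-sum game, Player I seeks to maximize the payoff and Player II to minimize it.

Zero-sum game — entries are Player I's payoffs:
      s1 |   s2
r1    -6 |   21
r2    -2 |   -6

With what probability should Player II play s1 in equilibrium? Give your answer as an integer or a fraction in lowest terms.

Row minima are -6 and -6, so Player I's maximin is -6; column maxima are -2 and 21, so Player II's minimax is -2. These differ, so the equilibrium is in mixed strategies.
Let Player II play s1 with probability q. Player I is indifferent when −6q + 21(1−q) = −2q − 6(1−q), giving q = 27/31.

27/31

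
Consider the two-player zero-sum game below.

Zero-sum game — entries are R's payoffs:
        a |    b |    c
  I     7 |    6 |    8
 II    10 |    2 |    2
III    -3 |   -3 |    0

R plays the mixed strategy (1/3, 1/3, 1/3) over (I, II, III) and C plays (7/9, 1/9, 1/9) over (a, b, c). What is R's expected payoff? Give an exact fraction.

Against (7/9, 1/9, 1/9), each row's expected payoff is I: 7; II: 74/9; III: -8/3.
Taking the (1/3, 1/3, 1/3)-weighted average: (1/3)·(7) + (1/3)·(74/9) + (1/3)·(-8/3) = 113/27.

113/27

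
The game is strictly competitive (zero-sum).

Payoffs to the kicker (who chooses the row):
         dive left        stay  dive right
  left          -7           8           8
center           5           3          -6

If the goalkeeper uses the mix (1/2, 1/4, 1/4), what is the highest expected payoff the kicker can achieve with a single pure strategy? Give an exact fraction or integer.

left: (-7)·(1/2) + (8)·(1/4) + (8)·(1/4) = 1/2.
center: (5)·(1/2) + (3)·(1/4) + (-6)·(1/4) = 7/4.
The best pure response is center with expected payoff 7/4.

7/4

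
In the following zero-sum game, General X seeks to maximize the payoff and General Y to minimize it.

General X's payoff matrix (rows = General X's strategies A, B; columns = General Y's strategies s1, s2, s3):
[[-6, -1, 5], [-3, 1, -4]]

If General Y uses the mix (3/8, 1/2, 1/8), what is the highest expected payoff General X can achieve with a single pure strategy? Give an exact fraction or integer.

A: (-6)·(3/8) + (-1)·(1/2) + (5)·(1/8) = -17/8.
B: (-3)·(3/8) + (1)·(1/2) + (-4)·(1/8) = -9/8.
The best pure response is B with expected payoff -9/8.

-9/8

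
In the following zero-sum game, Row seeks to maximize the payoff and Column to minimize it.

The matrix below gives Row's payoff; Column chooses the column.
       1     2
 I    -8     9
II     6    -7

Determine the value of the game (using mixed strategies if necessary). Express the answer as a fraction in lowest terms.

-1/15

Row minima are -8 and -7, so Row's maximin is -7; column maxima are 6 and 9, so Column's minimax is 6. These differ, so the equilibrium is in mixed strategies.
Let Row play I with probability p. Column is indifferent when −8p + 6(1−p) = 9p − 7(1−p), giving p = 13/30.
Let Column play 1 with probability q. Row is indifferent when −8q + 9(1−q) = 6q − 7(1−q), giving q = 8/15.
The value is -8·(8/15) + (9)·(7/15) = -1/15.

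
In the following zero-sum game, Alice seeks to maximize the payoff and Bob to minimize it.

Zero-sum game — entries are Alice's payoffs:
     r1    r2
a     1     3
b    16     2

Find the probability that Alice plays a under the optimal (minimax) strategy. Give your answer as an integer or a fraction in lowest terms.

Row minima are 1 and 2, so Alice's maximin is 2; column maxima are 16 and 3, so Bob's minimax is 3. These differ, so the equilibrium is in mixed strategies.
Let Alice play a with probability p. Bob is indifferent when p + 16(1−p) = 3p + 2(1−p), giving p = 7/8.

7/8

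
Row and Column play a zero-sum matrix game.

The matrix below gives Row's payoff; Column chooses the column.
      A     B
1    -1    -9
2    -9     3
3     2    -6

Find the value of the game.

Row 1 is strictly dominated by row 3, so Row never plays it.
The remaining 2×2 game on (2, 3) × (A, B) has no saddle point. Let Row play 2 with probability p; indifference gives −9p + 2(1−p) = 3p − 6(1−p), so p = 2/5.
Similarly Column's optimal q on A is 9/20, and the value is -9·(9/20) + (3)·(11/20) = -12/5.

-12/5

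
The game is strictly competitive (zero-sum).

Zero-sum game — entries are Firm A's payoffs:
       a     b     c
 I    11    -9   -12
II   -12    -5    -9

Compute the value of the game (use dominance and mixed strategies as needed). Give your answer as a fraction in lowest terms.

-243/26

Column b is strictly dominated by c for Firm B (it gives Firm A more in every row).
The remaining 2×2 game on (I, II) × (a, c) has no saddle point. Let Firm A play I with probability p; indifference gives 11p − 12(1−p) = −12p − 9(1−p), so p = 3/26.
Similarly Firm B's optimal q on a is 3/26, and the value is 11·(3/26) + (-12)·(23/26) = -243/26.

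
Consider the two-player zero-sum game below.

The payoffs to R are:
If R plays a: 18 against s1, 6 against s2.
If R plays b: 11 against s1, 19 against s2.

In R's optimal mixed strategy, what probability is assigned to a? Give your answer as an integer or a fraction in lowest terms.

Row minima are 6 and 11, so R's maximin is 11; column maxima are 18 and 19, so C's minimax is 18. These differ, so the equilibrium is in mixed strategies.
Let R play a with probability p. C is indifferent when 18p + 11(1−p) = 6p + 19(1−p), giving p = 2/5.

2/5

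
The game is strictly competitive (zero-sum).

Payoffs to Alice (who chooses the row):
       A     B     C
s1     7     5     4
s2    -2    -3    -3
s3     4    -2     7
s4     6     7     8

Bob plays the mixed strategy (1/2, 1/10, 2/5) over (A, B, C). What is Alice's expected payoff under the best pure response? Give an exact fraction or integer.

69/10

s1: (7)·(1/2) + (5)·(1/10) + (4)·(2/5) = 28/5.
s2: (-2)·(1/2) + (-3)·(1/10) + (-3)·(2/5) = -5/2.
s3: (4)·(1/2) + (-2)·(1/10) + (7)·(2/5) = 23/5.
s4: (6)·(1/2) + (7)·(1/10) + (8)·(2/5) = 69/10.
The best pure response is s4 with expected payoff 69/10.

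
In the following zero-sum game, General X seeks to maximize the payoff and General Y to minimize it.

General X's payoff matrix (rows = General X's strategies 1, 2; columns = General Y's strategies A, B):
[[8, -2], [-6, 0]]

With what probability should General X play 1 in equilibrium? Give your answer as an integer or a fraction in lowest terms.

Row minima are -2 and -6, so General X's maximin is -2; column maxima are 8 and 0, so General Y's minimax is 0. These differ, so the equilibrium is in mixed strategies.
Let General X play 1 with probability p. General Y is indifferent when 8p − 6(1−p) = −2p, giving p = 3/8.

3/8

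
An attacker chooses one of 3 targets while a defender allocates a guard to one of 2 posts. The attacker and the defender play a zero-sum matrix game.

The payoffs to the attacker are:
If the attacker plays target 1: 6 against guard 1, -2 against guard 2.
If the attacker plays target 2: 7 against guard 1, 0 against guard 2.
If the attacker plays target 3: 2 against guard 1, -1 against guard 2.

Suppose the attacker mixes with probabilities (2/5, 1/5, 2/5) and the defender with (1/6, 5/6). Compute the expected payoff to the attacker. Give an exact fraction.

Against (1/6, 5/6), each row's expected payoff is target 1: -2/3; target 2: 7/6; target 3: -1/2.
Taking the (2/5, 1/5, 2/5)-weighted average: (2/5)·(-2/3) + (1/5)·(7/6) + (2/5)·(-1/2) = -7/30.

-7/30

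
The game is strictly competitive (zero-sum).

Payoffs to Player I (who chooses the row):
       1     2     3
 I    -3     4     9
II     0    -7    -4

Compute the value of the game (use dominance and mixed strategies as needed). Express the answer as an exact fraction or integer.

-3/2

Column 3 is strictly dominated by 2 for Player II (it gives Player I more in every row).
The remaining 2×2 game on (I, II) × (1, 2) has no saddle point. Let Player I play I with probability p; indifference gives −3p = 4p − 7(1−p), so p = 1/2.
Similarly Player II's optimal q on 1 is 11/14, and the value is -3·(11/14) + (4)·(3/14) = -3/2.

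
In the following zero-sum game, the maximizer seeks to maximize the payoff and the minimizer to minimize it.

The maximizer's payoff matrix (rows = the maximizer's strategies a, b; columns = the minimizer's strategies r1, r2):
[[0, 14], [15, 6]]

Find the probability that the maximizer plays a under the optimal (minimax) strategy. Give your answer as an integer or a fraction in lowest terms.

9/23

Row minima are 0 and 6, so the maximizer's maximin is 6; column maxima are 15 and 14, so the minimizer's minimax is 14. These differ, so the equilibrium is in mixed strategies.
Let the maximizer play a with probability p. The minimizer is indifferent when 15(1−p) = 14p + 6(1−p), giving p = 9/23.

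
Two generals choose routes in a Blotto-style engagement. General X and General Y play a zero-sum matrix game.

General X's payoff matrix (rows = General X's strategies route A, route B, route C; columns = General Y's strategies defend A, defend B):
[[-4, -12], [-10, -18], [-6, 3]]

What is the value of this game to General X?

Row route B is strictly dominated by row route A, so General X never plays it.
The remaining 2×2 game on (route A, route C) × (defend A, defend B) has no saddle point. Let General X play route A with probability p; indifference gives −4p − 6(1−p) = −12p + 3(1−p), so p = 9/17.
Similarly General Y's optimal q on defend A is 15/17, and the value is -4·(15/17) + (-12)·(2/17) = -84/17.

-84/17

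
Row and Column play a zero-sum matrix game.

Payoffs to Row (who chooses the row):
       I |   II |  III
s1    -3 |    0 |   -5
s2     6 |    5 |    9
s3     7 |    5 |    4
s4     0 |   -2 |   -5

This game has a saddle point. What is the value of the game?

Row minima: -5, 5, 4, -5 → Row's maximin is 5.
Column maxima: 7, 5, 9 → Column's minimax is 5.
They coincide at (s2, II), so the value is 5.

5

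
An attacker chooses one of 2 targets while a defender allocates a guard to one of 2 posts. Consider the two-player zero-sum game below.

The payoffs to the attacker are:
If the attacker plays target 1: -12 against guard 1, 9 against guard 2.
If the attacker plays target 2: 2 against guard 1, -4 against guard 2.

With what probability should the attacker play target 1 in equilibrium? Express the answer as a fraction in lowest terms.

Row minima are -12 and -4, so the attacker's maximin is -4; column maxima are 2 and 9, so the defender's minimax is 2. These differ, so the equilibrium is in mixed strategies.
Let the attacker play target 1 with probability p. The defender is indifferent when −12p + 2(1−p) = 9p − 4(1−p), giving p = 2/9.

2/9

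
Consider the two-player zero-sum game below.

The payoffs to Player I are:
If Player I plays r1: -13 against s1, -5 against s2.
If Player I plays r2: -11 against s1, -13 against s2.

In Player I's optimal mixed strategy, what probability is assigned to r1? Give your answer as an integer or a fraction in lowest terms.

Row minima are -13 and -13, so Player I's maximin is -13; column maxima are -11 and -5, so Player II's minimax is -11. These differ, so the equilibrium is in mixed strategies.
Let Player I play r1 with probability p. Player II is indifferent when −13p − 11(1−p) = −5p − 13(1−p), giving p = 1/5.

1/5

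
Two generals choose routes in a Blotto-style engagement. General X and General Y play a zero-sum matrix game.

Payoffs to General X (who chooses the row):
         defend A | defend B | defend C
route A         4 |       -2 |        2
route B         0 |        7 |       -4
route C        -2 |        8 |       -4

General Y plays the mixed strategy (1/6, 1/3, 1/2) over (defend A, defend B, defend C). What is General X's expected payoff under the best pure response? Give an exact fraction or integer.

route A: (4)·(1/6) + (-2)·(1/3) + (2)·(1/2) = 1.
route B: (0)·(1/6) + (7)·(1/3) + (-4)·(1/2) = 1/3.
route C: (-2)·(1/6) + (8)·(1/3) + (-4)·(1/2) = 1/3.
The best pure response is route A with expected payoff 1.

1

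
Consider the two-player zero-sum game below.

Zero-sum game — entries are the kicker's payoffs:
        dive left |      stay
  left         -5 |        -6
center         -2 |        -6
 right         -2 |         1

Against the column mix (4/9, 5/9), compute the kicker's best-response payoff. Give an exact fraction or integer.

-1/3

left: (-5)·(4/9) + (-6)·(5/9) = -50/9.
center: (-2)·(4/9) + (-6)·(5/9) = -38/9.
right: (-2)·(4/9) + (1)·(5/9) = -1/3.
The best pure response is right with expected payoff -1/3.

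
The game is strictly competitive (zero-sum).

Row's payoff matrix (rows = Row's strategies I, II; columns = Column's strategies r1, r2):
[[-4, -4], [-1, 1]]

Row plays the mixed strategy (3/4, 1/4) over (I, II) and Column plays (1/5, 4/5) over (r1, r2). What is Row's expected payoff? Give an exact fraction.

Against (1/5, 4/5), each row's expected payoff is I: -4; II: 3/5.
Taking the (3/4, 1/4)-weighted average: (3/4)·(-4) + (1/4)·(3/5) = -57/20.

-57/20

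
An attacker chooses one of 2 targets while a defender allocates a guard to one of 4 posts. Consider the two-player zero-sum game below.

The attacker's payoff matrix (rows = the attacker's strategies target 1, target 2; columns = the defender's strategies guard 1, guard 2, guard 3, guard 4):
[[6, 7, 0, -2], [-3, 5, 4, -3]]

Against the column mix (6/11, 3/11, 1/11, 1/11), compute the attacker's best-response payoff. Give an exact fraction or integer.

5

target 1: (6)·(6/11) + (7)·(3/11) + (0)·(1/11) + (-2)·(1/11) = 5.
target 2: (-3)·(6/11) + (5)·(3/11) + (4)·(1/11) + (-3)·(1/11) = -2/11.
The best pure response is target 1 with expected payoff 5.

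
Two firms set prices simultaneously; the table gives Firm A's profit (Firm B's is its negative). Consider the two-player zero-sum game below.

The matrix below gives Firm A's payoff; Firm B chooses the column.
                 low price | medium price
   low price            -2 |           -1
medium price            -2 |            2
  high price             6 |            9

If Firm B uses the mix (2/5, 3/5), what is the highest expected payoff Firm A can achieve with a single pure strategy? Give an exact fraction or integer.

low price: (-2)·(2/5) + (-1)·(3/5) = -7/5.
medium price: (-2)·(2/5) + (2)·(3/5) = 2/5.
high price: (6)·(2/5) + (9)·(3/5) = 39/5.
The best pure response is high price with expected payoff 39/5.

39/5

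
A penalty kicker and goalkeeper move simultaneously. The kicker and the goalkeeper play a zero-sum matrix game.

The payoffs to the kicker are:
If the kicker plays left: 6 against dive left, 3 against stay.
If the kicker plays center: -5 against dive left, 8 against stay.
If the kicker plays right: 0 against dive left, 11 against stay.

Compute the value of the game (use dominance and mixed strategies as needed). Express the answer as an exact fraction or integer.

33/7

Row center is strictly dominated by row right, so the kicker never plays it.
The remaining 2×2 game on (left, right) × (dive left, stay) has no saddle point. Let the kicker play left with probability p; indifference gives 6p = 3p + 11(1−p), so p = 11/14.
Similarly the goalkeeper's optimal q on dive left is 4/7, and the value is 6·(4/7) + (3)·(3/7) = 33/7.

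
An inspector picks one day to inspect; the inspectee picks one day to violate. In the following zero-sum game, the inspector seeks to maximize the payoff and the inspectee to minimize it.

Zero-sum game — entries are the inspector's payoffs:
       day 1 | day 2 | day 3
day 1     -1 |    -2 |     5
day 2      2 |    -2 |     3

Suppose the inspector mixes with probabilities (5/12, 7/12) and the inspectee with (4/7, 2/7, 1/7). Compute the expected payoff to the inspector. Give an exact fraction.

Against (4/7, 2/7, 1/7), each row's expected payoff is day 1: -3/7; day 2: 1.
Taking the (5/12, 7/12)-weighted average: (5/12)·(-3/7) + (7/12)·(1) = 17/42.

17/42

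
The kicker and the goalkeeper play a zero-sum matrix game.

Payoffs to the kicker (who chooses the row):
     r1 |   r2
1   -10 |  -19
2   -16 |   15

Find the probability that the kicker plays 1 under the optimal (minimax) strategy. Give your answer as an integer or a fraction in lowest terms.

Row minima are -19 and -16, so the kicker's maximin is -16; column maxima are -10 and 15, so the goalkeeper's minimax is -10. These differ, so the equilibrium is in mixed strategies.
Let the kicker play 1 with probability p. The goalkeeper is indifferent when −10p − 16(1−p) = −19p + 15(1−p), giving p = 31/40.

31/40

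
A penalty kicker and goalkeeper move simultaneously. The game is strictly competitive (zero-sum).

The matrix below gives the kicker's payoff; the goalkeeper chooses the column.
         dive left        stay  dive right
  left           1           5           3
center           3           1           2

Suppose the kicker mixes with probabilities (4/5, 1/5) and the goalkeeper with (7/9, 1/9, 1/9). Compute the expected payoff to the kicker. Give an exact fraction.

Against (7/9, 1/9, 1/9), each row's expected payoff is left: 5/3; center: 8/3.
Taking the (4/5, 1/5)-weighted average: (4/5)·(5/3) + (1/5)·(8/3) = 28/15.

28/15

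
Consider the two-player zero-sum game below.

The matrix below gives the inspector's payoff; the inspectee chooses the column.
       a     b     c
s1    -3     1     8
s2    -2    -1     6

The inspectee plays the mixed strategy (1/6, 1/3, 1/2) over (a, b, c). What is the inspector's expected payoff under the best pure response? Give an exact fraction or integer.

23/6

s1: (-3)·(1/6) + (1)·(1/3) + (8)·(1/2) = 23/6.
s2: (-2)·(1/6) + (-1)·(1/3) + (6)·(1/2) = 7/3.
The best pure response is s1 with expected payoff 23/6.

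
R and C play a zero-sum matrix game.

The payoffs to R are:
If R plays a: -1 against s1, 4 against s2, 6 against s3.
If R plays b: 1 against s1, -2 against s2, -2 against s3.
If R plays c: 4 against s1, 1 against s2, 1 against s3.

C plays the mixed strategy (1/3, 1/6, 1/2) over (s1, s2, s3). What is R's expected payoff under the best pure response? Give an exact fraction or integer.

a: (-1)·(1/3) + (4)·(1/6) + (6)·(1/2) = 10/3.
b: (1)·(1/3) + (-2)·(1/6) + (-2)·(1/2) = -1.
c: (4)·(1/3) + (1)·(1/6) + (1)·(1/2) = 2.
The best pure response is a with expected payoff 10/3.

10/3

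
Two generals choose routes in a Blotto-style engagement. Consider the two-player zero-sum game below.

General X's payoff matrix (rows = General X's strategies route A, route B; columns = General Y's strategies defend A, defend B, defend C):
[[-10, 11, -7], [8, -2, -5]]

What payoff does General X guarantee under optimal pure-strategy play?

Row minima: -10, -5 → General X's maximin is -5.
Column maxima: 8, 11, -5 → General Y's minimax is -5.
They coincide at (route B, defend C), so the value is -5.

-5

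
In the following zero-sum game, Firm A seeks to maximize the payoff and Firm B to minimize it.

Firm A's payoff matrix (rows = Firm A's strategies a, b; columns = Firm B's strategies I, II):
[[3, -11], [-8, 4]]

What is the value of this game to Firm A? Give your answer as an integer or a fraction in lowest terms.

Row minima are -11 and -8, so Firm A's maximin is -8; column maxima are 3 and 4, so Firm B's minimax is 3. These differ, so the equilibrium is in mixed strategies.
Let Firm A play a with probability p. Firm B is indifferent when 3p − 8(1−p) = −11p + 4(1−p), giving p = 6/13.
Let Firm B play I with probability q. Firm A is indifferent when 3q − 11(1−q) = −8q + 4(1−q), giving q = 15/26.
The value is 3·(15/26) + (-11)·(11/26) = -38/13.

-38/13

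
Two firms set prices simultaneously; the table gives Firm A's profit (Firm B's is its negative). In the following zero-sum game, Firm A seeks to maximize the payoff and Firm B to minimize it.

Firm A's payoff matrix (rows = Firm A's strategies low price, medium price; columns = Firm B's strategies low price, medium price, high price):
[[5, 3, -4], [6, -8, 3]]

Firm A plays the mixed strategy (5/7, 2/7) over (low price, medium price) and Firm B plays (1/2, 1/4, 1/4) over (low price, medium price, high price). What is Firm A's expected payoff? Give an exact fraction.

Against (1/2, 1/4, 1/4), each row's expected payoff is low price: 9/4; medium price: 7/4.
Taking the (5/7, 2/7)-weighted average: (5/7)·(9/4) + (2/7)·(7/4) = 59/28.

59/28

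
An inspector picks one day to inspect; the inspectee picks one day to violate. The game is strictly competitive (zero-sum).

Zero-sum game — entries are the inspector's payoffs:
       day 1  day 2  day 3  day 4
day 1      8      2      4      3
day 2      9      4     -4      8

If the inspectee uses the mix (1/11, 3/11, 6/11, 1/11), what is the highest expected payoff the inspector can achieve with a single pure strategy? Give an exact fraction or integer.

41/11

day 1: (8)·(1/11) + (2)·(3/11) + (4)·(6/11) + (3)·(1/11) = 41/11.
day 2: (9)·(1/11) + (4)·(3/11) + (-4)·(6/11) + (8)·(1/11) = 5/11.
The best pure response is day 1 with expected payoff 41/11.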